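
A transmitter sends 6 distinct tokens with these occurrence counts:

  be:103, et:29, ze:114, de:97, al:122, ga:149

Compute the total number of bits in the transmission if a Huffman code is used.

1571

Build the Huffman tree bottom-up:
merge et(29) and de(97): 126
merge be(103) and ze(114): 217
merge al(122) and 126: 248
merge ga(149) and 217: 366
merge 248 and 366: 614
The encoded length is the sum of every internal node's weight: 126 + 217 + 248 + 366 + 614 = 1571 bits.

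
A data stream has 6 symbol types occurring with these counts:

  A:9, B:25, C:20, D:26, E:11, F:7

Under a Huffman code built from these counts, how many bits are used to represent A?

Huffman merges, smallest pair first:
merge F(7) and A(9): 16
merge E(11) and 16: 27
merge C(20) and B(25): 45
merge D(26) and 27: 53
merge 45 and 53: 98
A sits 4 levels below the root, so its codeword is 4 bits.

4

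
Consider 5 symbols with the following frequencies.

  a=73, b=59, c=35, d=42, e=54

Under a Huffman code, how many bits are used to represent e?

2

Huffman merges, smallest pair first:
merge c(35) and d(42): 77
merge e(54) and b(59): 113
merge a(73) and 77: 150
merge 113 and 150: 263
e's leaf is at depth 2, giving a 2-bit codeword.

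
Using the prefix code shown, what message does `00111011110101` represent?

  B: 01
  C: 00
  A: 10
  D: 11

Read left to right; each codeword is recognised as soon as it completes (prefix code):
  00→C | 11→D | 10→A | 11→D | 11→D | 01→B | 01→B
Decoded message: CDADDBB

CDADDBB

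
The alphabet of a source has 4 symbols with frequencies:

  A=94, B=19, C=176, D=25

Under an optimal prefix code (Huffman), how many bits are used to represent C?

1

Build the tree from the bottom:
merge B(19) and D(25): 44
merge 44 and A(94): 138
merge 138 and C(176): 314
C sits one level below the root: a 1-bit codeword.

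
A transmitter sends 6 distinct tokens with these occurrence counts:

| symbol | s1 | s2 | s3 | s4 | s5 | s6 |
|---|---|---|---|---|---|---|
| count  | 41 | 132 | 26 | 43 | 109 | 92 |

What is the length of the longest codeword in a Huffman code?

4

Merge the two lowest-weight nodes at each step:
combine s3(26), s1(41) → 67
combine s4(43), 67 → 110
combine s6(92), s5(109) → 201
combine 110, s2(132) → 242
combine 201, 242 → 443
The first pair merged (s3, s1) ends up deepest, at depth 4.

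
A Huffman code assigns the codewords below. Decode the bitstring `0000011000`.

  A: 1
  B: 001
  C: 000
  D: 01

CBAC

Read left to right; each codeword is recognised as soon as it completes (prefix code):
  000→C | 001→B | 1→A | 000→C
Decoded message: CBAC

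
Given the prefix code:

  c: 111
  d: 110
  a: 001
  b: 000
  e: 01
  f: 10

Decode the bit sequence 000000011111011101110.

Read left to right; each codeword is recognised as soon as it completes (prefix code):
  000→b | 000→b | 01→e | 111→c | 10→f | 111→c | 01→e | 110→d
Decoded message: bbecfced

bbecfced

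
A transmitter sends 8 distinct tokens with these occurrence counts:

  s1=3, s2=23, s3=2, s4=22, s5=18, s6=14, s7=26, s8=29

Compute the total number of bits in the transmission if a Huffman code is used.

Merge the two smallest weights repeatedly:
combine s3(2), s1(3) → 5
combine 5, s6(14) → 19
combine s5(18), 19 → 37
combine s4(22), s2(23) → 45
combine s7(26), s8(29) → 55
combine 37, 45 → 82
combine 55, 82 → 137
The encoded length is the sum of every internal node's weight: 5 + 19 + 37 + 45 + 55 + 82 + 137 = 380 bits.

380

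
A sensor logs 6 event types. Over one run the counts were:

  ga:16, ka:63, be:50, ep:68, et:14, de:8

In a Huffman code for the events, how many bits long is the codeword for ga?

Huffman merges, smallest pair first:
combine de(8), et(14) → 22
combine ga(16), 22 → 38
combine 38, be(50) → 88
combine ka(63), ep(68) → 131
combine 88, 131 → 219
ga's leaf is at depth 3, giving a 3-bit codeword.

3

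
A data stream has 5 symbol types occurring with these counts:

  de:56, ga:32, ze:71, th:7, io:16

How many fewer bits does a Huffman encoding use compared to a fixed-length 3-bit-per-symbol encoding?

175

Fixed-length: 3 bits × 182 symbols = 546 bits.
Huffman merges:
combine th(7), io(16) → 23
combine 23, ga(32) → 55
combine 55, de(56) → 111
combine ze(71), 111 → 182
Huffman total = 23 + 55 + 111 + 182 = 371 bits.
Saving = 546 − 371 = 175 bits.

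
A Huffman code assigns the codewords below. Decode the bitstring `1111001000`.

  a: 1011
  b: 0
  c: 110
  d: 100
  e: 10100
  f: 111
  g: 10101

Read left to right; each codeword is recognised as soon as it completes (prefix code):
  111→f | 100→d | 100→d | 0→b
Decoded message: fddb

fddb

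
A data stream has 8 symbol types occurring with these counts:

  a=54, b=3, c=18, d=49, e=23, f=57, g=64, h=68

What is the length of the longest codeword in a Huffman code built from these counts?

5

Merge the two lowest-weight nodes at each step:
combine b(3), c(18) → 21
combine 21, e(23) → 44
combine 44, d(49) → 93
combine a(54), f(57) → 111
combine g(64), h(68) → 132
combine 93, 111 → 204
combine 132, 204 → 336
The rarest symbols sit at the bottom; the longest codeword is 5 bits.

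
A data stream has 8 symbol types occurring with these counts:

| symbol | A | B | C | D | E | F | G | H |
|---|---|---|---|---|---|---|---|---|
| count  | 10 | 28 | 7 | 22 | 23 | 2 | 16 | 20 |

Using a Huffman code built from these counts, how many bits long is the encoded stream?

Greedily combine the two least-frequent nodes:
merge F(2) and C(7): 9
merge 9 and A(10): 19
merge G(16) and 19: 35
merge H(20) and D(22): 42
merge E(23) and B(28): 51
merge 35 and 42: 77
merge 51 and 77: 128
The encoded length is the sum of every internal node's weight: 9 + 19 + 35 + 42 + 51 + 77 + 128 = 361 bits.

361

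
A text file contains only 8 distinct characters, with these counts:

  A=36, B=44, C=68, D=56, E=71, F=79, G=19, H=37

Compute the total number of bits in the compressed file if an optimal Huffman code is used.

1206

Greedily combine the two least-frequent nodes:
merge G(19) and A(36): 55
merge H(37) and B(44): 81
merge 55 and D(56): 111
merge C(68) and E(71): 139
merge F(79) and 81: 160
merge 111 and 139: 250
merge 160 and 250: 410
The encoded length is the sum of every internal node's weight: 55 + 81 + 111 + 139 + 160 + 250 + 410 = 1206 bits.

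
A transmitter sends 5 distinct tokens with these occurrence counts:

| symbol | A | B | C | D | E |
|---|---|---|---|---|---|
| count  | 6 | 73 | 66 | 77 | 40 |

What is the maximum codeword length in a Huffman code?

Merge the two lowest-weight nodes at each step:
merge A(6) and E(40): 46
merge 46 and C(66): 112
merge B(73) and D(77): 150
merge 112 and 150: 262
Maximum depth reached is 3.

3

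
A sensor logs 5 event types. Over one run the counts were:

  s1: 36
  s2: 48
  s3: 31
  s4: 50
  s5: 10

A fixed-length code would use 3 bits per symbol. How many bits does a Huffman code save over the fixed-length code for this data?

134

Fixed-length: 3 bits × 175 symbols = 525 bits.
Huffman merges:
combine s5(10), s3(31) → 41
combine s1(36), 41 → 77
combine s2(48), s4(50) → 98
combine 77, 98 → 175
Huffman total = 41 + 77 + 98 + 175 = 391 bits.
Saving = 525 − 391 = 134 bits.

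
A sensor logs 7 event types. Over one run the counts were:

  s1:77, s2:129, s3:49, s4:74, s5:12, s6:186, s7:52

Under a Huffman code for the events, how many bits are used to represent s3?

Huffman merges, smallest pair first:
combine s5(12), s3(49) → 61
combine s7(52), 61 → 113
combine s4(74), s1(77) → 151
combine 113, s2(129) → 242
combine 151, s6(186) → 337
combine 242, 337 → 579
The subtree containing s3 is merged 4 times, so code length = 4.

4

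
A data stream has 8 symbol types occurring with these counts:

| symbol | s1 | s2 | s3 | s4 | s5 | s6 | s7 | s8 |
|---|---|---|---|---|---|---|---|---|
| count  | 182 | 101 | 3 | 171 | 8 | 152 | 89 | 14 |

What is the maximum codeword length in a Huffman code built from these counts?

Merge the two lowest-weight nodes at each step:
combine s3(3), s5(8) → 11
combine 11, s8(14) → 25
combine 25, s7(89) → 114
combine s2(101), 114 → 215
combine s6(152), s4(171) → 323
combine s1(182), 215 → 397
combine 323, 397 → 720
Maximum depth reached is 6.

6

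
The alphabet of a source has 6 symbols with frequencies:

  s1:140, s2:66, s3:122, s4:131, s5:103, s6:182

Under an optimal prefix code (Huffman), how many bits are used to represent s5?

Huffman merges, smallest pair first:
combine s2(66), s5(103) → 169
combine s3(122), s4(131) → 253
combine s1(140), 169 → 309
combine s6(182), 253 → 435
combine 309, 435 → 744
s5 sits 3 levels below the root, so its codeword is 3 bits.

3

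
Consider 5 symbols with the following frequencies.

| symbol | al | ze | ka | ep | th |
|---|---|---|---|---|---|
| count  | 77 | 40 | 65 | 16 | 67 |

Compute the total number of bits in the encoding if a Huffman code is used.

586

Greedily combine the two least-frequent nodes:
combine ep(16), ze(40) → 56
combine 56, ka(65) → 121
combine th(67), al(77) → 144
combine 121, 144 → 265
Each symbol's bit-cost is frequency × depth; summing gives 586 bits (equivalently 56 + 121 + 144 + 265).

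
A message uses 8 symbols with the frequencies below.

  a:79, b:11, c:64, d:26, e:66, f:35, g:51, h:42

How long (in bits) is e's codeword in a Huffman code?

3

Huffman merges, smallest pair first:
b(11) + d(26) → 37
f(35) + 37 → 72
h(42) + g(51) → 93
c(64) + e(66) → 130
72 + a(79) → 151
93 + 130 → 223
151 + 223 → 374
e sits 3 levels below the root, so its codeword is 3 bits.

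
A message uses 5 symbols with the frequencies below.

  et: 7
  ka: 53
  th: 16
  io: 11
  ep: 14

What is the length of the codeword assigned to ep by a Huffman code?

3

Build the tree from the bottom:
merge et(7) and io(11): 18
merge ep(14) and th(16): 30
merge 18 and 30: 48
merge 48 and ka(53): 101
ep sits 3 levels below the root, so its codeword is 3 bits.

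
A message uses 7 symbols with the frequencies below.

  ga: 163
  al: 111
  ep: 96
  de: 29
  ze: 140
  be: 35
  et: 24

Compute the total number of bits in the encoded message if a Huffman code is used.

1521

Greedily combine the two least-frequent nodes:
combine et(24), de(29) → 53
combine be(35), 53 → 88
combine 88, ep(96) → 184
combine al(111), ze(140) → 251
combine ga(163), 184 → 347
combine 251, 347 → 598
The encoded length is the sum of every internal node's weight: 53 + 88 + 184 + 251 + 347 + 598 = 1521 bits.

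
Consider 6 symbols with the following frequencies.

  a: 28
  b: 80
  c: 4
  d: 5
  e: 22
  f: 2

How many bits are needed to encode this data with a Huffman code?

Merge the two smallest weights repeatedly:
combine f(2), c(4) → 6
combine d(5), 6 → 11
combine 11, e(22) → 33
combine a(28), 33 → 61
combine 61, b(80) → 141
The encoded length is the sum of every internal node's weight: 6 + 11 + 33 + 61 + 141 = 252 bits.

252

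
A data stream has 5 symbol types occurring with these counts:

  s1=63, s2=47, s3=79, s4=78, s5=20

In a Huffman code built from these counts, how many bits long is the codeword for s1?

Repeatedly merge the two smallest:
combine s5(20), s2(47) → 67
combine s1(63), 67 → 130
combine s4(78), s3(79) → 157
combine 130, 157 → 287
s1 sits 2 levels below the root, so its codeword is 2 bits.

2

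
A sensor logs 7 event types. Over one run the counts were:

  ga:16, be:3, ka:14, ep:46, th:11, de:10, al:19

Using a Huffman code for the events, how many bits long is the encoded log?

Build the Huffman tree bottom-up:
merge be(3) and de(10): 13
merge th(11) and 13: 24
merge ka(14) and ga(16): 30
merge al(19) and 24: 43
merge 30 and 43: 73
merge ep(46) and 73: 119
The encoded length is the sum of every internal node's weight: 13 + 24 + 30 + 43 + 73 + 119 = 302 bits.

302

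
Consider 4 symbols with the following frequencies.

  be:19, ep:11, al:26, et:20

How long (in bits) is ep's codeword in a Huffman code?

2

Repeatedly merge the two smallest:
merge ep(11) and be(19): 30
merge et(20) and al(26): 46
merge 30 and 46: 76
The subtree containing ep is merged 2 times, so code length = 2.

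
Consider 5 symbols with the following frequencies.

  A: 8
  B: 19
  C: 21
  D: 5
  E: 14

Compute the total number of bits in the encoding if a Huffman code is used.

Greedily combine the two least-frequent nodes:
combine D(5), A(8) → 13
combine 13, E(14) → 27
combine B(19), C(21) → 40
combine 27, 40 → 67
Each symbol's bit-cost is frequency × depth; summing gives 147 bits (equivalently 13 + 27 + 40 + 67).

147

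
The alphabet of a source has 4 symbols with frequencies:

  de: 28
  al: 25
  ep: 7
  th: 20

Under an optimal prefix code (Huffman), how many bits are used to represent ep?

Build the tree from the bottom:
merge ep(7) and th(20): 27
merge al(25) and 27: 52
merge de(28) and 52: 80
ep sits 3 levels below the root, so its codeword is 3 bits.

3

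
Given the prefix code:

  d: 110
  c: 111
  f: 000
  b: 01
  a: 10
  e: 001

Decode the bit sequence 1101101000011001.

ddafdb

Read left to right; each codeword is recognised as soon as it completes (prefix code):
  110→d | 110→d | 10→a | 000→f | 110→d | 01→b
Decoded message: ddafdb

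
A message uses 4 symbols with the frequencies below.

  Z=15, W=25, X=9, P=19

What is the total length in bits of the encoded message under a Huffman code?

Build the Huffman tree bottom-up:
combine X(9), Z(15) → 24
combine P(19), 24 → 43
combine W(25), 43 → 68
Each symbol's bit-cost is frequency × depth; summing gives 135 bits (equivalently 24 + 43 + 68).

135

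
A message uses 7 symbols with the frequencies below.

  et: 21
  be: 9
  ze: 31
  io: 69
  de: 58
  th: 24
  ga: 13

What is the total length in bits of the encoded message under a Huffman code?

Merge the two smallest weights repeatedly:
be(9) + ga(13) → 22
et(21) + 22 → 43
th(24) + ze(31) → 55
43 + 55 → 98
de(58) + io(69) → 127
98 + 127 → 225
Each symbol's bit-cost is frequency × depth; summing gives 570 bits (equivalently 22 + 43 + 55 + 98 + 127 + 225).

570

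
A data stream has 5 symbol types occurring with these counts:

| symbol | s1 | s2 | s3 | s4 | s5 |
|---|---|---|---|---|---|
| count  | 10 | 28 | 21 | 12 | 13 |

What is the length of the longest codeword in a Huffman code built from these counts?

Merge the two lowest-weight nodes at each step:
s1(10) + s4(12) → 22
s5(13) + s3(21) → 34
22 + s2(28) → 50
34 + 50 → 84
The first pair merged (s1, s4) ends up deepest, at depth 3.

3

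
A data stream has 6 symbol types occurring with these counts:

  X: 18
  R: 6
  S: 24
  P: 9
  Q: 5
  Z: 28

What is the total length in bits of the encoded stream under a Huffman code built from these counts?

211

Greedily combine the two least-frequent nodes:
Q(5) + R(6) → 11
P(9) + 11 → 20
X(18) + 20 → 38
S(24) + Z(28) → 52
38 + 52 → 90
The encoded length is the sum of every internal node's weight: 11 + 20 + 38 + 52 + 90 = 211 bits.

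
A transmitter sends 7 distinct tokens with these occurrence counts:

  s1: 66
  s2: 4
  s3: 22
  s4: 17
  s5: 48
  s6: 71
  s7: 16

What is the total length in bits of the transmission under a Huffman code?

Greedily combine the two least-frequent nodes:
combine s2(4), s7(16) → 20
combine s4(17), 20 → 37
combine s3(22), 37 → 59
combine s5(48), 59 → 107
combine s1(66), s6(71) → 137
combine 107, 137 → 244
The encoded length is the sum of every internal node's weight: 20 + 37 + 59 + 107 + 137 + 244 = 604 bits.

604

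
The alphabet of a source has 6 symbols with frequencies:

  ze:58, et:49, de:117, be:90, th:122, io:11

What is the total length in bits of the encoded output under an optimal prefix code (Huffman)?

Greedily combine the two least-frequent nodes:
merge io(11) and et(49): 60
merge ze(58) and 60: 118
merge be(90) and de(117): 207
merge 118 and th(122): 240
merge 207 and 240: 447
Total encoded bits = sum of merged weights = 60 + 118 + 207 + 240 + 447 = 1072.

1072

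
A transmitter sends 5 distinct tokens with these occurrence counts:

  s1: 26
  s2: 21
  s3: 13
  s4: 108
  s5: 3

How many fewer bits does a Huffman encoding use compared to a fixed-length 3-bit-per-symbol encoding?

Fixed-length: 3 bits × 171 symbols = 513 bits.
Huffman merges:
combine s5(3), s3(13) → 16
combine 16, s2(21) → 37
combine s1(26), 37 → 63
combine 63, s4(108) → 171
Huffman total = 16 + 37 + 63 + 171 = 287 bits.
Saving = 513 − 287 = 226 bits.

226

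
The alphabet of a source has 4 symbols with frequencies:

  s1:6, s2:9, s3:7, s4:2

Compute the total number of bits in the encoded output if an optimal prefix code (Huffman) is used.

47

Merge the two smallest weights repeatedly:
merge s4(2) and s1(6): 8
merge s3(7) and 8: 15
merge s2(9) and 15: 24
Total encoded bits = sum of merged weights = 8 + 15 + 24 = 47.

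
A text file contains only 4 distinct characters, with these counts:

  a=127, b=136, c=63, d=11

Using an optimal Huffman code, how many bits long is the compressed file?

Greedily combine the two least-frequent nodes:
d(11) + c(63) → 74
74 + a(127) → 201
b(136) + 201 → 337
Total encoded bits = sum of merged weights = 74 + 201 + 337 = 612.

612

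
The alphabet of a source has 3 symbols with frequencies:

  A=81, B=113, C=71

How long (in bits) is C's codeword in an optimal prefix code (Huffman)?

Build the tree from the bottom:
combine C(71), A(81) → 152
combine B(113), 152 → 265
The subtree containing C is merged 2 times, so code length = 2.

2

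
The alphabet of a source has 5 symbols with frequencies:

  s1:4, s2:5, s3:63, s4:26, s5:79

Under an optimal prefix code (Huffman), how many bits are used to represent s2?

4

Repeatedly merge the two smallest:
combine s1(4), s2(5) → 9
combine 9, s4(26) → 35
combine 35, s3(63) → 98
combine s5(79), 98 → 177
s2's leaf is at depth 4, giving a 4-bit codeword.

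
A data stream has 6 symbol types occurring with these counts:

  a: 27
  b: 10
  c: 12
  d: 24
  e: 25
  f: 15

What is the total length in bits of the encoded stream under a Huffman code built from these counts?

285

Greedily combine the two least-frequent nodes:
merge b(10) and c(12): 22
merge f(15) and 22: 37
merge d(24) and e(25): 49
merge a(27) and 37: 64
merge 49 and 64: 113
Each symbol's bit-cost is frequency × depth; summing gives 285 bits (equivalently 22 + 37 + 49 + 64 + 113).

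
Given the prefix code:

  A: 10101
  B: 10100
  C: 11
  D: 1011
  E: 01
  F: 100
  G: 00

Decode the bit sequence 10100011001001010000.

BEFFBG

Read left to right; each codeword is recognised as soon as it completes (prefix code):
  10100→B | 01→E | 100→F | 100→F | 10100→B | 00→G
Decoded message: BEFFBG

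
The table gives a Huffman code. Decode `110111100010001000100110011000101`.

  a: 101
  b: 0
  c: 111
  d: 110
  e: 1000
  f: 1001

dceeeffea

Read left to right; each codeword is recognised as soon as it completes (prefix code):
  110→d | 111→c | 1000→e | 1000→e | 1000→e | 1001→f | 1001→f | 1000→e | 101→a
Decoded message: dceeeffea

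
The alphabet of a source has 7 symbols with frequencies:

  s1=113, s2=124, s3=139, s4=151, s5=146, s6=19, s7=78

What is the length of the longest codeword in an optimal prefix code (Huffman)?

4

Merge the two lowest-weight nodes at each step:
s6(19) + s7(78) → 97
97 + s1(113) → 210
s2(124) + s3(139) → 263
s5(146) + s4(151) → 297
210 + 263 → 473
297 + 473 → 770
The rarest symbols sit at the bottom; the longest codeword is 4 bits.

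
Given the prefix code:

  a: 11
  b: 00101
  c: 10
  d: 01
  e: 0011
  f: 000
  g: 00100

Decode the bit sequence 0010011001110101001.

Read left to right; each codeword is recognised as soon as it completes (prefix code):
  00100→g | 11→a | 0011→e | 10→c | 10→c | 10→c | 01→d
Decoded message: gaecccd

gaecccd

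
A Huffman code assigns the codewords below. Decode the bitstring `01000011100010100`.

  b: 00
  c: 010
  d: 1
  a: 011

Read left to right; each codeword is recognised as soon as it completes (prefix code):
  010→c | 00→b | 011→a | 1→d | 00→b | 010→c | 1→d | 00→b
Decoded message: cbadbcdb

cbadbcdb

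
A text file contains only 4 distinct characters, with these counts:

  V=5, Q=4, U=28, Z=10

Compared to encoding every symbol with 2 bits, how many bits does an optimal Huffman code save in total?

19

Fixed-length: 2 bits × 47 symbols = 94 bits.
Huffman merges:
Q(4) + V(5) → 9
9 + Z(10) → 19
19 + U(28) → 47
Huffman total = 9 + 19 + 47 = 75 bits.
Saving = 94 − 75 = 19 bits.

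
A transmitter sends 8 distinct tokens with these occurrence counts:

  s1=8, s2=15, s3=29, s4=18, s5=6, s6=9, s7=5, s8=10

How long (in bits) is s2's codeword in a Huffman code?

Build the tree from the bottom:
s7(5) + s5(6) → 11
s1(8) + s6(9) → 17
s8(10) + 11 → 21
s2(15) + 17 → 32
s4(18) + 21 → 39
s3(29) + 32 → 61
39 + 61 → 100
s2 sits 3 levels below the root, so its codeword is 3 bits.

3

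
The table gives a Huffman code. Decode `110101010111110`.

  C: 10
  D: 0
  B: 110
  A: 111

Read left to right; each codeword is recognised as soon as it completes (prefix code):
  110→B | 10→C | 10→C | 10→C | 111→A | 110→B
Decoded message: BCCCAB

BCCCAB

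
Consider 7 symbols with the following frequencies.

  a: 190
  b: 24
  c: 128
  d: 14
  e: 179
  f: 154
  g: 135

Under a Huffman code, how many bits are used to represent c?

Repeatedly merge the two smallest:
d(14) + b(24) → 38
38 + c(128) → 166
g(135) + f(154) → 289
166 + e(179) → 345
a(190) + 289 → 479
345 + 479 → 824
c sits 3 levels below the root, so its codeword is 3 bits.

3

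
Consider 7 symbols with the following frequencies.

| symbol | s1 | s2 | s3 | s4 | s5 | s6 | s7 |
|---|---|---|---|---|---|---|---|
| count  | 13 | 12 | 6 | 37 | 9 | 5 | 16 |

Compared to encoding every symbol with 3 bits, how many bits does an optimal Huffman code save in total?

Fixed-length: 3 bits × 98 symbols = 294 bits.
Huffman merges:
s6(5) + s3(6) → 11
s5(9) + 11 → 20
s2(12) + s1(13) → 25
s7(16) + 20 → 36
25 + 36 → 61
s4(37) + 61 → 98
Huffman total = 11 + 20 + 25 + 36 + 61 + 98 = 251 bits.
Saving = 294 − 251 = 43 bits.

43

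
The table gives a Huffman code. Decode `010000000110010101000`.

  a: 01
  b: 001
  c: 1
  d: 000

Read left to right; each codeword is recognised as soon as it completes (prefix code):
  01→a | 000→d | 000→d | 01→a | 1→c | 001→b | 01→a | 01→a | 000→d
Decoded message: addacbaad

addacbaad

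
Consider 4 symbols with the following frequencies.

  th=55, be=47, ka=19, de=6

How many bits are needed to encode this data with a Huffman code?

Greedily combine the two least-frequent nodes:
de(6) + ka(19) → 25
25 + be(47) → 72
th(55) + 72 → 127
Each symbol's bit-cost is frequency × depth; summing gives 224 bits (equivalently 25 + 72 + 127).

224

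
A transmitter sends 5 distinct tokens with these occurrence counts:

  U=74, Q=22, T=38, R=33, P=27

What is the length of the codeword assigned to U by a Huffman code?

Huffman merges, smallest pair first:
merge Q(22) and P(27): 49
merge R(33) and T(38): 71
merge 49 and 71: 120
merge U(74) and 120: 194
U is a child of the root — depth 1, so its codeword is a single bit.

1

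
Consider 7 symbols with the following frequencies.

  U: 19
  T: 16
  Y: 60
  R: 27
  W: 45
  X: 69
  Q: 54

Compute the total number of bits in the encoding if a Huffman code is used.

776

Merge the two smallest weights repeatedly:
merge T(16) and U(19): 35
merge R(27) and 35: 62
merge W(45) and Q(54): 99
merge Y(60) and 62: 122
merge X(69) and 99: 168
merge 122 and 168: 290
Each symbol's bit-cost is frequency × depth; summing gives 776 bits (equivalently 35 + 62 + 99 + 122 + 168 + 290).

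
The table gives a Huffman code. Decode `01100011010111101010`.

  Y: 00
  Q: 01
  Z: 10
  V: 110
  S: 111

QZYVZSZZZ

Read left to right; each codeword is recognised as soon as it completes (prefix code):
  01→Q | 10→Z | 00→Y | 110→V | 10→Z | 111→S | 10→Z | 10→Z | 10→Z
Decoded message: QZYVZSZZZ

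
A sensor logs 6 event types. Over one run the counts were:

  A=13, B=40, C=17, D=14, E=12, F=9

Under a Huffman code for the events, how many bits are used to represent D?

Build the tree from the bottom:
F(9) + E(12) → 21
A(13) + D(14) → 27
C(17) + 21 → 38
27 + 38 → 65
B(40) + 65 → 105
D sits 3 levels below the root, so its codeword is 3 bits.

3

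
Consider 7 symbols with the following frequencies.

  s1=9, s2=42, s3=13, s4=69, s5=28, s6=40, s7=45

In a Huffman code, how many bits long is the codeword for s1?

Repeatedly merge the two smallest:
s1(9) + s3(13) → 22
22 + s5(28) → 50
s6(40) + s2(42) → 82
s7(45) + 50 → 95
s4(69) + 82 → 151
95 + 151 → 246
s1 sits 4 levels below the root, so its codeword is 4 bits.

4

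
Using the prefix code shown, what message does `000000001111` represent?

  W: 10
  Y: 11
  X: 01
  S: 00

Read left to right; each codeword is recognised as soon as it completes (prefix code):
  00→S | 00→S | 00→S | 00→S | 11→Y | 11→Y
Decoded message: SSSSYY

SSSSYY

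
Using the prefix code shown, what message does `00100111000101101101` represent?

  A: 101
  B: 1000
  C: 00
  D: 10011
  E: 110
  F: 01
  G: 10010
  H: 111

CDBAAA

Read left to right; each codeword is recognised as soon as it completes (prefix code):
  00→C | 10011→D | 1000→B | 101→A | 101→A | 101→A
Decoded message: CDBAAA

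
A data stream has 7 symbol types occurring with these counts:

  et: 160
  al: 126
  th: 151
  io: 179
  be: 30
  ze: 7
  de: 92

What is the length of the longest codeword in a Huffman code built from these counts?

5

Merge the two lowest-weight nodes at each step:
combine ze(7), be(30) → 37
combine 37, de(92) → 129
combine al(126), 129 → 255
combine th(151), et(160) → 311
combine io(179), 255 → 434
combine 311, 434 → 745
Maximum depth reached is 5.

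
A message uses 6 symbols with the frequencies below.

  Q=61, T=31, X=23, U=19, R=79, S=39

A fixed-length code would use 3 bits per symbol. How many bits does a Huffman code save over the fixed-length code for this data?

140

Fixed-length: 3 bits × 252 symbols = 756 bits.
Huffman merges:
combine U(19), X(23) → 42
combine T(31), S(39) → 70
combine 42, Q(61) → 103
combine 70, R(79) → 149
combine 103, 149 → 252
Huffman total = 42 + 70 + 103 + 149 + 252 = 616 bits.
Saving = 756 − 616 = 140 bits.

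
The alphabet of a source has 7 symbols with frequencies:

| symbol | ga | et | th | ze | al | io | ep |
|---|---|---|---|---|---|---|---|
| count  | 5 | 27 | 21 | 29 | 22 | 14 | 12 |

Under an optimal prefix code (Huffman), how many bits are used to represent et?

Build the tree from the bottom:
combine ga(5), ep(12) → 17
combine io(14), 17 → 31
combine th(21), al(22) → 43
combine et(27), ze(29) → 56
combine 31, 43 → 74
combine 56, 74 → 130
The subtree containing et is merged 2 times, so code length = 2.

2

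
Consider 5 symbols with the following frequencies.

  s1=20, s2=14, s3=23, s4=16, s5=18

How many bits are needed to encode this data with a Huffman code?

212

Greedily combine the two least-frequent nodes:
s2(14) + s4(16) → 30
s5(18) + s1(20) → 38
s3(23) + 30 → 53
38 + 53 → 91
Total encoded bits = sum of merged weights = 30 + 38 + 53 + 91 = 212.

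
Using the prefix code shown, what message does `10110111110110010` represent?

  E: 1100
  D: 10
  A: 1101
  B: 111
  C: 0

DABDED

Read left to right; each codeword is recognised as soon as it completes (prefix code):
  10→D | 1101→A | 111→B | 10→D | 1100→E | 10→D
Decoded message: DABDED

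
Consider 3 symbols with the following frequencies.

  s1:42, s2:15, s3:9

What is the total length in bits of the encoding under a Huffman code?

90

Greedily combine the two least-frequent nodes:
s3(9) + s2(15) → 24
24 + s1(42) → 66
The encoded length is the sum of every internal node's weight: 24 + 66 = 90 bits.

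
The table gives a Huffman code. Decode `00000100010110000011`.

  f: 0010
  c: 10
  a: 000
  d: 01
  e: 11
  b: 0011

affeab

Read left to right; each codeword is recognised as soon as it completes (prefix code):
  000→a | 0010→f | 0010→f | 11→e | 000→a | 0011→b
Decoded message: affeab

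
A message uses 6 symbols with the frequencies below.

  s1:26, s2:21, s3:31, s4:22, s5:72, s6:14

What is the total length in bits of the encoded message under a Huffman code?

449

Build the Huffman tree bottom-up:
combine s6(14), s2(21) → 35
combine s4(22), s1(26) → 48
combine s3(31), 35 → 66
combine 48, 66 → 114
combine s5(72), 114 → 186
The encoded length is the sum of every internal node's weight: 35 + 48 + 66 + 114 + 186 = 449 bits.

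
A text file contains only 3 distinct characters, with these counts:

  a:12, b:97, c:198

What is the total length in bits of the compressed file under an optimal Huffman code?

416

Build the Huffman tree bottom-up:
merge a(12) and b(97): 109
merge 109 and c(198): 307
Each symbol's bit-cost is frequency × depth; summing gives 416 bits (equivalently 109 + 307).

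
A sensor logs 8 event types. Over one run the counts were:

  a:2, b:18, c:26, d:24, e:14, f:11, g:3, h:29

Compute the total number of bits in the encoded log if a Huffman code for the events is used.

347

Build the Huffman tree bottom-up:
merge a(2) and g(3): 5
merge 5 and f(11): 16
merge e(14) and 16: 30
merge b(18) and d(24): 42
merge c(26) and h(29): 55
merge 30 and 42: 72
merge 55 and 72: 127
Total encoded bits = sum of merged weights = 5 + 16 + 30 + 42 + 55 + 72 + 127 = 347.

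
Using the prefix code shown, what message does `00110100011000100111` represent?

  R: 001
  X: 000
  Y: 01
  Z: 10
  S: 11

Read left to right; each codeword is recognised as soon as it completes (prefix code):
  001→R | 10→Z | 10→Z | 001→R | 10→Z | 001→R | 001→R | 11→S
Decoded message: RZZRZRRS

RZZRZRRS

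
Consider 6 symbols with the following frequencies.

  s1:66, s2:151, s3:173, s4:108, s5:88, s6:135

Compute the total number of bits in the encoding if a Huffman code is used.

Merge the two smallest weights repeatedly:
merge s1(66) and s5(88): 154
merge s4(108) and s6(135): 243
merge s2(151) and 154: 305
merge s3(173) and 243: 416
merge 305 and 416: 721
Each symbol's bit-cost is frequency × depth; summing gives 1839 bits (equivalently 154 + 243 + 305 + 416 + 721).

1839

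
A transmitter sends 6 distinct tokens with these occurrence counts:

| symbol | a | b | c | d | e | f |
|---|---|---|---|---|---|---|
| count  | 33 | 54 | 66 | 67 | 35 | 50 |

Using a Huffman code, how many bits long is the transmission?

Build the Huffman tree bottom-up:
combine a(33), e(35) → 68
combine f(50), b(54) → 104
combine c(66), d(67) → 133
combine 68, 104 → 172
combine 133, 172 → 305
The encoded length is the sum of every internal node's weight: 68 + 104 + 133 + 172 + 305 = 782 bits.

782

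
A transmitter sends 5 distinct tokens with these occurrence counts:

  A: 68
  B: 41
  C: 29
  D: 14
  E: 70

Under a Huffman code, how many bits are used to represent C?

Huffman merges, smallest pair first:
D(14) + C(29) → 43
B(41) + 43 → 84
A(68) + E(70) → 138
84 + 138 → 222
C's leaf is at depth 3, giving a 3-bit codeword.

3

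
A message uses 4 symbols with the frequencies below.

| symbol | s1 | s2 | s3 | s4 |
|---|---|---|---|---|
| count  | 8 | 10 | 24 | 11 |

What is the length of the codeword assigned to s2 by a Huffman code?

3

Build the tree from the bottom:
merge s1(8) and s2(10): 18
merge s4(11) and 18: 29
merge s3(24) and 29: 53
The subtree containing s2 is merged 3 times, so code length = 3.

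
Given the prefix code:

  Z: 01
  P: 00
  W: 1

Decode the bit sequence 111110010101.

Read left to right; each codeword is recognised as soon as it completes (prefix code):
  1→W | 1→W | 1→W | 1→W | 1→W | 00→P | 1→W | 01→Z | 01→Z
Decoded message: WWWWWPWZZ

WWWWWPWZZ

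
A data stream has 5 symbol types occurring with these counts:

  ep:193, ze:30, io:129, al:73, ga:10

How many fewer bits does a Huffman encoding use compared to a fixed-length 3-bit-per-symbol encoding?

475

Fixed-length: 3 bits × 435 symbols = 1305 bits.
Huffman merges:
combine ga(10), ze(30) → 40
combine 40, al(73) → 113
combine 113, io(129) → 242
combine ep(193), 242 → 435
Huffman total = 40 + 113 + 242 + 435 = 830 bits.
Saving = 1305 − 830 = 475 bits.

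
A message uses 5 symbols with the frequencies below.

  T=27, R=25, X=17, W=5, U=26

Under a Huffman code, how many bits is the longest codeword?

Merge the two lowest-weight nodes at each step:
combine W(5), X(17) → 22
combine 22, R(25) → 47
combine U(26), T(27) → 53
combine 47, 53 → 100
Maximum depth reached is 3.

3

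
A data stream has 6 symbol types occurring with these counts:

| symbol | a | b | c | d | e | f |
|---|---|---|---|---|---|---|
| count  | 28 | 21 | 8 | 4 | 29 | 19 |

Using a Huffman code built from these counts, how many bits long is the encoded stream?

Build the Huffman tree bottom-up:
merge d(4) and c(8): 12
merge 12 and f(19): 31
merge b(21) and a(28): 49
merge e(29) and 31: 60
merge 49 and 60: 109
Each symbol's bit-cost is frequency × depth; summing gives 261 bits (equivalently 12 + 31 + 49 + 60 + 109).

261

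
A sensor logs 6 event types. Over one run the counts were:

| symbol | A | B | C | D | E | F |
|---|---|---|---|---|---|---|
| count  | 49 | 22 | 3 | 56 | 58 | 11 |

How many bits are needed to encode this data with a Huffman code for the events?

Merge the two smallest weights repeatedly:
merge C(3) and F(11): 14
merge 14 and B(22): 36
merge 36 and A(49): 85
merge D(56) and E(58): 114
merge 85 and 114: 199
The encoded length is the sum of every internal node's weight: 14 + 36 + 85 + 114 + 199 = 448 bits.

448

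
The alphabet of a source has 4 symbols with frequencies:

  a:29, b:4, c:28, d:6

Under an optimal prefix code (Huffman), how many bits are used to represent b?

Build the tree from the bottom:
merge b(4) and d(6): 10
merge 10 and c(28): 38
merge a(29) and 38: 67
b sits 3 levels below the root, so its codeword is 3 bits.

3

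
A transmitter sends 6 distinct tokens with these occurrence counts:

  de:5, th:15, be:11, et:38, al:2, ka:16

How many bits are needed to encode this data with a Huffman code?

Build the Huffman tree bottom-up:
merge al(2) and de(5): 7
merge 7 and be(11): 18
merge th(15) and ka(16): 31
merge 18 and 31: 49
merge et(38) and 49: 87
Each symbol's bit-cost is frequency × depth; summing gives 192 bits (equivalently 7 + 18 + 31 + 49 + 87).

192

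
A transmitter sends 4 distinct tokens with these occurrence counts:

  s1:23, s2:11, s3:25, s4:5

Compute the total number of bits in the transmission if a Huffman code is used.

Merge the two smallest weights repeatedly:
s4(5) + s2(11) → 16
16 + s1(23) → 39
s3(25) + 39 → 64
The encoded length is the sum of every internal node's weight: 16 + 39 + 64 = 119 bits.

119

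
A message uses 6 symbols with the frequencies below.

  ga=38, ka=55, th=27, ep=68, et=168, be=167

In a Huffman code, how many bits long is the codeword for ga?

4

Huffman merges, smallest pair first:
merge th(27) and ga(38): 65
merge ka(55) and 65: 120
merge ep(68) and 120: 188
merge be(167) and et(168): 335
merge 188 and 335: 523
ga's leaf is at depth 4, giving a 4-bit codeword.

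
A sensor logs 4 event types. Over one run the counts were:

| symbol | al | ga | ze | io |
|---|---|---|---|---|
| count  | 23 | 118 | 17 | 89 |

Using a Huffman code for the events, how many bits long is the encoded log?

Build the Huffman tree bottom-up:
ze(17) + al(23) → 40
40 + io(89) → 129
ga(118) + 129 → 247
Each symbol's bit-cost is frequency × depth; summing gives 416 bits (equivalently 40 + 129 + 247).

416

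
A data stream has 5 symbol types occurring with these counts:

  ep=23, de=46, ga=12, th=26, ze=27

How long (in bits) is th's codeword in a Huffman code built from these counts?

Repeatedly merge the two smallest:
ga(12) + ep(23) → 35
th(26) + ze(27) → 53
35 + de(46) → 81
53 + 81 → 134
th sits 2 levels below the root, so its codeword is 2 bits.

2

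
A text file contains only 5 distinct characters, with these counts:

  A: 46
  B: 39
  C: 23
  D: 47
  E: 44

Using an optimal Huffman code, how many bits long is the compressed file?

460

Merge the two smallest weights repeatedly:
combine C(23), B(39) → 62
combine E(44), A(46) → 90
combine D(47), 62 → 109
combine 90, 109 → 199
The encoded length is the sum of every internal node's weight: 62 + 90 + 109 + 199 = 460 bits.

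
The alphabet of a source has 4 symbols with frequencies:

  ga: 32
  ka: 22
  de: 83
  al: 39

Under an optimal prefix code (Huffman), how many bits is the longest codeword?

3

Merge the two lowest-weight nodes at each step:
ka(22) + ga(32) → 54
al(39) + 54 → 93
de(83) + 93 → 176
The rarest symbols sit at the bottom; the longest codeword is 3 bits.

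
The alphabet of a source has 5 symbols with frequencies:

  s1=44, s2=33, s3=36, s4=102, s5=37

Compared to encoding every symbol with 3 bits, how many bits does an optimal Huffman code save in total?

204

Fixed-length: 3 bits × 252 symbols = 756 bits.
Huffman merges:
s2(33) + s3(36) → 69
s5(37) + s1(44) → 81
69 + 81 → 150
s4(102) + 150 → 252
Huffman total = 69 + 81 + 150 + 252 = 552 bits.
Saving = 756 − 552 = 204 bits.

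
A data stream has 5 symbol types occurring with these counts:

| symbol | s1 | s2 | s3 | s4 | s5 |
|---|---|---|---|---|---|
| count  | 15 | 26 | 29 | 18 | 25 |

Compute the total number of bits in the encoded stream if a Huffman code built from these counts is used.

259

Greedily combine the two least-frequent nodes:
combine s1(15), s4(18) → 33
combine s5(25), s2(26) → 51
combine s3(29), 33 → 62
combine 51, 62 → 113
Each symbol's bit-cost is frequency × depth; summing gives 259 bits (equivalently 33 + 51 + 62 + 113).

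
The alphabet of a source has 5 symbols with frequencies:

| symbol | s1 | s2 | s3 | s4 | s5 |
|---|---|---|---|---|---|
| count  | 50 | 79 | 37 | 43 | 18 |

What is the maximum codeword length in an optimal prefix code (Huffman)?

Merge the two lowest-weight nodes at each step:
s5(18) + s3(37) → 55
s4(43) + s1(50) → 93
55 + s2(79) → 134
93 + 134 → 227
The rarest symbols sit at the bottom; the longest codeword is 3 bits.

3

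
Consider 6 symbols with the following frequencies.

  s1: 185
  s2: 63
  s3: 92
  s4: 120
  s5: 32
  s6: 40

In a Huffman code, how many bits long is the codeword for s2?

3

Build the tree from the bottom:
merge s5(32) and s6(40): 72
merge s2(63) and 72: 135
merge s3(92) and s4(120): 212
merge 135 and s1(185): 320
merge 212 and 320: 532
s2 sits 3 levels below the root, so its codeword is 3 bits.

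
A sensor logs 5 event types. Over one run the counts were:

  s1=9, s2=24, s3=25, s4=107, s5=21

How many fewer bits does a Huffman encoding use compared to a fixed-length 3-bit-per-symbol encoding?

Fixed-length: 3 bits × 186 symbols = 558 bits.
Huffman merges:
s1(9) + s5(21) → 30
s2(24) + s3(25) → 49
30 + 49 → 79
79 + s4(107) → 186
Huffman total = 30 + 49 + 79 + 186 = 344 bits.
Saving = 558 − 344 = 214 bits.

214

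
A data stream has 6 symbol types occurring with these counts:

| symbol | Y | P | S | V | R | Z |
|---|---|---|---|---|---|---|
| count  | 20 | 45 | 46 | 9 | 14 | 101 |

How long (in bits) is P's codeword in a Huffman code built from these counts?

3

Repeatedly merge the two smallest:
merge V(9) and R(14): 23
merge Y(20) and 23: 43
merge 43 and P(45): 88
merge S(46) and 88: 134
merge Z(101) and 134: 235
The subtree containing P is merged 3 times, so code length = 3.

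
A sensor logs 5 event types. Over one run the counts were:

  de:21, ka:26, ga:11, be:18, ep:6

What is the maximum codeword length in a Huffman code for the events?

3

Merge the two lowest-weight nodes at each step:
combine ep(6), ga(11) → 17
combine 17, be(18) → 35
combine de(21), ka(26) → 47
combine 35, 47 → 82
Maximum depth reached is 3.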